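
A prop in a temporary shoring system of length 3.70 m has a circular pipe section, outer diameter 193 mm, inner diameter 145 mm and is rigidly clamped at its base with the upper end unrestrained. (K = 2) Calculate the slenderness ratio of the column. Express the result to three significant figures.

d_o = 193 mm, d_i = 145 mm
I = π(d_o⁴ − d_i⁴)/64 = π(193⁴ − 145.0⁴)/64 = 4.641×10^7 mm⁴
A = 1.274×10^4 mm²;  r_min = √(I/A) = √(4.641×10^7/1.274×10^4) = 60.35 mm
L_e = K·L = 2 × 3.70 m = 7.400 m = 7400.0 mm
λ = L_e / r_min = 7400.0 / 60.35 = 123

λ ≈ 123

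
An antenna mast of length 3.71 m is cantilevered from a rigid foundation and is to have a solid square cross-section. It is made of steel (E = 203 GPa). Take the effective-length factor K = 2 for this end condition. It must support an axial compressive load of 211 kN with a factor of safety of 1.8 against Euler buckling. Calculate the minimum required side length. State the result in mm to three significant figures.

a ≈ 106 mm

Required P_cr = n·P = 1.8 × 211 = 379.8 kN
L_e = K·L = 2 × 3.71 = 7.420 m
Required I = P_cr·L_e²/(π²E) = 3.798×10^5 × 7.420² / (π² × 2.03×10^11) = 1.044×10^-5 m⁴
I_req = 1.044×10^7 mm⁴
Solid square: I = a⁴/12  ⇒  a = (12I)^(1/4) = (12×1.044×10^7)^(1/4) = 106 mm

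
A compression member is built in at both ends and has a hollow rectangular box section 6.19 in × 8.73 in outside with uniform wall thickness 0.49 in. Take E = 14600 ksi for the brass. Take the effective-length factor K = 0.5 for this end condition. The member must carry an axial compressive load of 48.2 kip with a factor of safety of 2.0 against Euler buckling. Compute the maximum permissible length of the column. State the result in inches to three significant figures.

L_max ≈ 697 in

Inner dimensions: h_i = 8.73 − 2×0.49 = 7.750 in, b_i = 6.19 − 2×0.49 = 5.210 in
Weak-axis I_min = (h_o·b_o³ − h_i·b_i³)/12 with b_o = 6.19, b_i = 5.210 in (shorter outer/inner sides).
I_min = (8.73×6.19³ − 7.750×5.210³)/12 = 81.21 in⁴
Required critical load P_cr = n·P = 2.0 × 48.2 = 96.40 kip = 9.640×10^4 lb
From P_cr = π²EI/(K·L)²:  L = (1/K)·√(π²EI/P_cr) = (1/0.5)·√(π²×1.46×10^7×81.21/9.640×10^4)
L = 697 in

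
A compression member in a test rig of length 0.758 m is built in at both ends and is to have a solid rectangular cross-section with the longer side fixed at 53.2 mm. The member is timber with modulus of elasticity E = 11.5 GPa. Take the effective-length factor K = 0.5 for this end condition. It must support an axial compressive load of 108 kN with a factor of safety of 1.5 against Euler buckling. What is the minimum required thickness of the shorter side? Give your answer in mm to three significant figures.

Required P_cr = n·P = 1.5 × 108 = 162.0 kN
L_e = K·L = 0.5 × 0.758 = 0.3790 m
Required I = P_cr·L_e²/(π²E) = 1.620×10^5 × 0.3790² / (π² × 1.15×10^10) = 2.050×10^-7 m⁴
I_req = 2.050×10^5 mm⁴
Rectangle, weak axis: I_min = h·b³/12 with h = 53.2 mm fixed  ⇒  b = (12I/h)^(1/3) = 35.9 mm

b ≈ 35.9 mm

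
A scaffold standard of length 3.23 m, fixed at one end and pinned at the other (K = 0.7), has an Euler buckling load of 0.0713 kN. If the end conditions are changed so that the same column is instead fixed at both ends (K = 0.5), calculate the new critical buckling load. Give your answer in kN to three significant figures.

P_cr ≈ 0.140 kN

P_cr ∝ 1/K², so P_cr,new = P_cr,old × (K_old/K_new)² = 0.0713 × (0.7/0.5)²
= 0.0713 × 1.960 = 0.140 kN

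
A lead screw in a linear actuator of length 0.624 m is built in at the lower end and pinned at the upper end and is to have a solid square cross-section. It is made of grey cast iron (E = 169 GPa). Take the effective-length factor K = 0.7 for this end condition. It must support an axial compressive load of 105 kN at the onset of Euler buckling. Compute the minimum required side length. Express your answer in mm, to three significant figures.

a ≈ 19.5 mm

L_e = K·L = 0.7 × 0.624 = 0.4368 m
Required I = P_cr·L_e²/(π²E) = 1.050×10^5 × 0.4368² / (π² × 1.69×10^11) = 1.201×10^-8 m⁴
I_req = 1.201×10^4 mm⁴
Solid square: I = a⁴/12  ⇒  a = (12I)^(1/4) = (12×1.201×10^4)^(1/4) = 19.5 mm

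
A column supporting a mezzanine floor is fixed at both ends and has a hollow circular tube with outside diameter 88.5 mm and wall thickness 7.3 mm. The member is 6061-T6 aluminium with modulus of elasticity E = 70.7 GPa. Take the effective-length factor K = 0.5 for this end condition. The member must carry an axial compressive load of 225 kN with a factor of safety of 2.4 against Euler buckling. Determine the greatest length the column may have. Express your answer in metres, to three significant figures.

Inner diameter d_i = 88.5 − 2×7.3 = 73.90 mm
I = π(d_o⁴ − d_i⁴)/64 = π(88.5⁴ − 73.90⁴)/64 = 1.547×10^6 mm⁴
I = 1.547×10^-6 m⁴
Required critical load P_cr = n·P = 2.4 × 225 = 540.0 kN = 5.400×10^5 N
From P_cr = π²EI/(K·L)²:  L = (1/K)·√(π²EI/P_cr) = (1/0.5)·√(π²×7.07×10^10×1.547×10^-6/5.400×10^5)
L = 2.83 m

L_max ≈ 2.83 m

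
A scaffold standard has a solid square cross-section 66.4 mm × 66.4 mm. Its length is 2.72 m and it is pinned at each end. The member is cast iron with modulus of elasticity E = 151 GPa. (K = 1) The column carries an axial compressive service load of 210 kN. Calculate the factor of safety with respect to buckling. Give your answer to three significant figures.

I = a⁴/12 = 66.4⁴/12 = 1.620×10^6 mm⁴
I = 1.620×10^6 mm⁴ = 1.620×10^-6 m⁴
Effective length L_e = K·L = 1 × 2.72 = 2.720 m
P_cr = π²EI / L_e² = π² × 151×10⁹ × 1.620×10^-6 / 2.720² = 3.263×10^5 N
Factor of safety n = P_cr / P = 326.31 / 210 = 1.55

n ≈ 1.55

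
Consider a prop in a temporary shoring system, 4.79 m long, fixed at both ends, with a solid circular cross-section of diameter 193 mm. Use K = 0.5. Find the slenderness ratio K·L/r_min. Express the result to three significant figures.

I = πd⁴/64 = π×193⁴/64 = 6.811×10^7 mm⁴
A = 2.926×10^4 mm²;  r_min = √(I/A) = √(6.811×10^7/2.926×10^4) = 48.25 mm
L_e = K·L = 0.5 × 4.79 m = 2.395 m = 2395.0 mm
λ = L_e / r_min = 2395.0 / 48.25 = 49.6

λ ≈ 49.6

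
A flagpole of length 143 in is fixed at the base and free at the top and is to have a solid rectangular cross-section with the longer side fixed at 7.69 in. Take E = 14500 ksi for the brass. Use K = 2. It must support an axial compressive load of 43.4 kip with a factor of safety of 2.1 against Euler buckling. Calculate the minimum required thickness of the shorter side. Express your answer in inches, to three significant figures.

Required P_cr = n·P = 2.1 × 43.4 = 91.14 kip
L_e = K·L = 2 × 143 = 286.0 in
Required I = P_cr·L_e²/(π²E) = 9.114×10^4 × 286.0² / (π² × 1.45×10^7) = 52.09 in⁴
Rectangle, weak axis: I_min = h·b³/12 with h = 7.69 in fixed  ⇒  b = (12I/h)^(1/3) = 4.33 in

b ≈ 4.33 in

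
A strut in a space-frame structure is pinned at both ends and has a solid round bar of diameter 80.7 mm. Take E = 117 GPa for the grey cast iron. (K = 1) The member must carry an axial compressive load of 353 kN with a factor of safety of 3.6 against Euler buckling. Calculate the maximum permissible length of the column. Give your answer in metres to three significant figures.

L_max ≈ 1.38 m

I = πd⁴/64 = π×80.7⁴/64 = 2.082×10^6 mm⁴
I = 2.082×10^-6 m⁴
Required critical load P_cr = n·P = 3.6 × 353 = 1271 kN = 1.271×10^6 N
From P_cr = π²EI/(K·L)²:  L = (1/K)·√(π²EI/P_cr) = (1/1)·√(π²×1.17×10^11×2.082×10^-6/1.271×10^6)
L = 1.38 m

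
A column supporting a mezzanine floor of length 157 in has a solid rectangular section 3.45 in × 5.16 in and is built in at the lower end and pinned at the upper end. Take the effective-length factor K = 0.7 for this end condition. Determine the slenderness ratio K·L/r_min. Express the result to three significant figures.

λ ≈ 110

For a rectangle r_min = b/√12 = 3.45/√12 = 0.9959 in
L_e = K·L = 0.7 × 157 = 109.9 in
λ = L_e / r_min = 109.90 / 0.9959 = 110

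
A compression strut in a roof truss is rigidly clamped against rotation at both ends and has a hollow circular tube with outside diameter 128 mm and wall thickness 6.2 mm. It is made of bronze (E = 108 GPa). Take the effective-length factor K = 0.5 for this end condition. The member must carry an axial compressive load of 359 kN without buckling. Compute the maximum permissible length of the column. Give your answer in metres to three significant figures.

L_max ≈ 7.24 m

Inner diameter d_i = 128 − 2×6.2 = 115.6 mm
I = π(d_o⁴ − d_i⁴)/64 = π(128⁴ − 115.6⁴)/64 = 4.411×10^6 mm⁴
I = 4.411×10^-6 m⁴
At the buckling limit P_cr = P = 3.590×10^5 N
From P_cr = π²EI/(K·L)²:  L = (1/K)·√(π²EI/P_cr) = (1/0.5)·√(π²×1.08×10^11×4.411×10^-6/3.590×10^5)
L = 7.24 m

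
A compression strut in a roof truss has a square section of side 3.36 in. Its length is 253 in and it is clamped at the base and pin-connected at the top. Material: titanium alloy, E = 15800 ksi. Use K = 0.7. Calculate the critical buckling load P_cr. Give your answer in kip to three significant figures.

I = a⁴/12 = 3.36⁴/12 = 10.62 in⁴
Effective length L_e = K·L = 0.7 × 253 = 177.1 in
P_cr = π²EI / L_e² = π² × 15800×10³ × 10.62 / 177.1² = 5.281×10^4 lb

P_cr ≈ 52.8 kip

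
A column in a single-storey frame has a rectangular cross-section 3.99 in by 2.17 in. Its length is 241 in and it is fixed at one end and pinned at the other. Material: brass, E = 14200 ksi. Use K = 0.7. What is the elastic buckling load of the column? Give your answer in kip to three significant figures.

P_cr ≈ 16.7 kip

Buckling occurs about the weak axis: I_min = h·b³/12 with b = 2.17 in (the shorter side).
I_min = 3.99×2.17³/12 = 3.398 in⁴
Effective length L_e = K·L = 0.7 × 241 = 168.7 in
P_cr = π²EI / L_e² = π² × 14200×10³ × 3.398 / 168.7² = 1.673×10^4 lb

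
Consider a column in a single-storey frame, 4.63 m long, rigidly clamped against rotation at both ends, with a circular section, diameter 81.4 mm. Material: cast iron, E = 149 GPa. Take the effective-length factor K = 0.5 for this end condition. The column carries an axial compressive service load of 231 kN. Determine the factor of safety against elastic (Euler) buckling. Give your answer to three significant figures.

n ≈ 2.56

I = πd⁴/64 = π×81.4⁴/64 = 2.155×10^6 mm⁴
I = 2.155×10^6 mm⁴ = 2.155×10^-6 m⁴
Effective length L_e = K·L = 0.5 × 4.63 = 2.315 m
P_cr = π²EI / L_e² = π² × 149×10⁹ × 2.155×10^-6 / 2.315² = 5.914×10^5 N
Factor of safety n = P_cr / P = 591.36 / 231 = 2.56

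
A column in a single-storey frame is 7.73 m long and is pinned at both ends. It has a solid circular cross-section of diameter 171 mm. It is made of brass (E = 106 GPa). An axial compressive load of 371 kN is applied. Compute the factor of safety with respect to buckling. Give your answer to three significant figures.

I = πd⁴/64 = π×171⁴/64 = 4.197×10^7 mm⁴
I = 4.197×10^7 mm⁴ = 4.197×10^-5 m⁴
Effective length L_e = K·L = 1 × 7.73 = 7.730 m
P_cr = π²EI / L_e² = π² × 106×10⁹ × 4.197×10^-5 / 7.730² = 7.349×10^5 N
Factor of safety n = P_cr / P = 734.85 / 371 = 1.98

n ≈ 1.98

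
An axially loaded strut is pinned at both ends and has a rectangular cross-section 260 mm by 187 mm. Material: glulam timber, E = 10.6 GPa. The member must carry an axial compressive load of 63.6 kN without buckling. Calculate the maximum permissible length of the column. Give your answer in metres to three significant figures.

Buckling occurs about the weak axis: I_min = h·b³/12 with b = 187 mm (the shorter side).
I_min = 260×187³/12 = 1.417×10^8 mm⁴
I = 1.417×10^-4 m⁴
At the buckling limit P_cr = P = 6.360×10^4 N
From P_cr = π²EI/(K·L)²:  L = (1/K)·√(π²EI/P_cr) = (1/1)·√(π²×1.06×10^10×1.417×10^-4/6.360×10^4)
L = 15.3 m

L_max ≈ 15.3 m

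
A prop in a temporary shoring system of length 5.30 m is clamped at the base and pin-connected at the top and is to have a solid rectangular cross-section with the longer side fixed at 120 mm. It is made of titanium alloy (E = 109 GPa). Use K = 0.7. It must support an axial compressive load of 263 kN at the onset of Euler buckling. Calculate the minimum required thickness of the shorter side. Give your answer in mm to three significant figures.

L_e = K·L = 0.7 × 5.30 = 3.710 m
Required I = P_cr·L_e²/(π²E) = 2.630×10^5 × 3.710² / (π² × 1.09×10^11) = 3.365×10^-6 m⁴
I_req = 3.365×10^6 mm⁴
Rectangle, weak axis: I_min = h·b³/12 with h = 120 mm fixed  ⇒  b = (12I/h)^(1/3) = 69.6 mm

b ≈ 69.6 mm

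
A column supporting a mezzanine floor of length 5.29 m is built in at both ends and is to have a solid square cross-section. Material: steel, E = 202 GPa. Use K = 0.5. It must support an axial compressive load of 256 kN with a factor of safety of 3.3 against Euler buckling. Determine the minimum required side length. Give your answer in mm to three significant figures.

Required P_cr = n·P = 3.3 × 256 = 844.8 kN
L_e = K·L = 0.5 × 5.29 = 2.645 m
Required I = P_cr·L_e²/(π²E) = 8.448×10^5 × 2.645² / (π² × 2.02×10^11) = 2.965×10^-6 m⁴
I_req = 2.965×10^6 mm⁴
Solid square: I = a⁴/12  ⇒  a = (12I)^(1/4) = (12×2.965×10^6)^(1/4) = 77.2 mm

a ≈ 77.2 mm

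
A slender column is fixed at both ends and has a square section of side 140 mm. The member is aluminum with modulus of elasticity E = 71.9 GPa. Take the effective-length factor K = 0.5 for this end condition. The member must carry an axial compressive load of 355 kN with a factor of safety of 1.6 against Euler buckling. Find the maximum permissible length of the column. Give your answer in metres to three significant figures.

L_max ≈ 12.6 m

I = a⁴/12 = 140⁴/12 = 3.201×10^7 mm⁴
I = 3.201×10^-5 m⁴
Required critical load P_cr = n·P = 1.6 × 355 = 568.0 kN = 5.680×10^5 N
From P_cr = π²EI/(K·L)²:  L = (1/K)·√(π²EI/P_cr) = (1/0.5)·√(π²×7.19×10^10×3.201×10^-5/5.680×10^5)
L = 12.6 m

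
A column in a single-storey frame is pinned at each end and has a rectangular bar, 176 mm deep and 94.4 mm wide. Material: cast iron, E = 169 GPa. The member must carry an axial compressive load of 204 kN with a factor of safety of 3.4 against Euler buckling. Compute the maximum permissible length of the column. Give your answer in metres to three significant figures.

Buckling occurs about the weak axis: I_min = h·b³/12 with b = 94.4 mm (the shorter side).
I_min = 176×94.4³/12 = 1.234×10^7 mm⁴
I = 1.234×10^-5 m⁴
Required critical load P_cr = n·P = 3.4 × 204 = 693.6 kN = 6.936×10^5 N
From P_cr = π²EI/(K·L)²:  L = (1/K)·√(π²EI/P_cr) = (1/1)·√(π²×1.69×10^11×1.234×10^-5/6.936×10^5)
L = 5.45 m

L_max ≈ 5.45 m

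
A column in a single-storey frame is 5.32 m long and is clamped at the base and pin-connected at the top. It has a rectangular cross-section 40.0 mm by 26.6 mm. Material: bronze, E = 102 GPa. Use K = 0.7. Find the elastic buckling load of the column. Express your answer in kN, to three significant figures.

P_cr ≈ 4.55 kN

Buckling occurs about the weak axis: I_min = h·b³/12 with b = 26.6 mm (the shorter side).
I_min = 40.0×26.6³/12 = 6.274×10^4 mm⁴
I = 6.274×10^4 mm⁴ = 6.274×10^-8 m⁴
Effective length L_e = K·L = 0.7 × 5.32 = 3.724 m
P_cr = π²EI / L_e² = π² × 102×10⁹ × 6.274×10^-8 / 3.724² = 4.554×10^3 N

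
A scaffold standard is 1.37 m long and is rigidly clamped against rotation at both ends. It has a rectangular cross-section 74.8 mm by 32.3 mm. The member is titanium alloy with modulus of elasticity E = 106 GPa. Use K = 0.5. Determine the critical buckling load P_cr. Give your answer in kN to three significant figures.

Buckling occurs about the weak axis: I_min = h·b³/12 with b = 32.3 mm (the shorter side).
I_min = 74.8×32.3³/12 = 2.101×10^5 mm⁴
I = 2.101×10^5 mm⁴ = 2.101×10^-7 m⁴
Effective length L_e = K·L = 0.5 × 1.37 = 0.6850 m
P_cr = π²EI / L_e² = π² × 106×10⁹ × 2.101×10^-7 / 0.6850² = 4.683×10^5 N

P_cr ≈ 468 kN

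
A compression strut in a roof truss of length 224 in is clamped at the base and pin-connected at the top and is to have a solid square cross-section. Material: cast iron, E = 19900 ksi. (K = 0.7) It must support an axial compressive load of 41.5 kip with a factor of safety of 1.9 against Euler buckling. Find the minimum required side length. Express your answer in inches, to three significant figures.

a ≈ 3.30 in

Required P_cr = n·P = 1.9 × 41.5 = 78.85 kip
L_e = K·L = 0.7 × 224 = 156.8 in
Required I = P_cr·L_e²/(π²E) = 7.885×10^4 × 156.8² / (π² × 1.99×10^7) = 9.871 in⁴
Solid square: I = a⁴/12  ⇒  a = (12I)^(1/4) = (12×9.871)^(1/4) = 3.30 in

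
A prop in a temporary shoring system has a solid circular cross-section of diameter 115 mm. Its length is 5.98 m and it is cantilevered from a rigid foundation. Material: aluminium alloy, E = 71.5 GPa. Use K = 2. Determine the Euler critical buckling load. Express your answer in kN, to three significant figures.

P_cr ≈ 42.4 kN

I = πd⁴/64 = π×115⁴/64 = 8.585×10^6 mm⁴
I = 8.585×10^6 mm⁴ = 8.585×10^-6 m⁴
Effective length L_e = K·L = 2 × 5.98 = 11.96 m
P_cr = π²EI / L_e² = π² × 71.5×10⁹ × 8.585×10^-6 / 11.96² = 4.236×10^4 N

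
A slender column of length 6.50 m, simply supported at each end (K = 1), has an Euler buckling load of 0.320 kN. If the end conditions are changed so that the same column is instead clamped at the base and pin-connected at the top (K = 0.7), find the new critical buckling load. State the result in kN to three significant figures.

P_cr ∝ 1/K², so P_cr,new = P_cr,old × (K_old/K_new)² = 0.320 × (1/0.7)²
= 0.320 × 2.041 = 0.653 kN

P_cr ≈ 0.653 kN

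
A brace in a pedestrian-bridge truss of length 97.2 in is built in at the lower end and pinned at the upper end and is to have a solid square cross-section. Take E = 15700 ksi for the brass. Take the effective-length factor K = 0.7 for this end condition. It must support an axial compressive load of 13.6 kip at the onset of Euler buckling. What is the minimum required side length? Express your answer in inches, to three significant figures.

a ≈ 1.49 in

L_e = K·L = 0.7 × 97.2 = 68.04 in
Required I = P_cr·L_e²/(π²E) = 1.360×10^4 × 68.04² / (π² × 1.57×10^7) = 0.4063 in⁴
Solid square: I = a⁴/12  ⇒  a = (12I)^(1/4) = (12×0.4063)^(1/4) = 1.49 in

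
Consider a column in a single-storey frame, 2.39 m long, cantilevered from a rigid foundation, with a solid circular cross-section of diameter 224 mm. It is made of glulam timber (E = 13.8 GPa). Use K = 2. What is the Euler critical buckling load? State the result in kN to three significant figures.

P_cr ≈ 737 kN

I = πd⁴/64 = π×224⁴/64 = 1.236×10^8 mm⁴
I = 1.236×10^8 mm⁴ = 1.236×10^-4 m⁴
Effective length L_e = K·L = 2 × 2.39 = 4.780 m
P_cr = π²EI / L_e² = π² × 13.8×10⁹ × 1.236×10^-4 / 4.780² = 7.367×10^5 N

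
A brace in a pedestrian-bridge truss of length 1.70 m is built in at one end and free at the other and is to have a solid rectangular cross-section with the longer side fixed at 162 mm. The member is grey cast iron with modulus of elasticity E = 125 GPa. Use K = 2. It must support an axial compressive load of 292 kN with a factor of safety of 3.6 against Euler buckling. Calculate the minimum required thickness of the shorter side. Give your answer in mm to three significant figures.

Required P_cr = n·P = 3.6 × 292 = 1051 kN
L_e = K·L = 2 × 1.70 = 3.400 m
Required I = P_cr·L_e²/(π²E) = 1.051×10^6 × 3.400² / (π² × 1.25×10^11) = 9.850×10^-6 m⁴
I_req = 9.850×10^6 mm⁴
Rectangle, weak axis: I_min = h·b³/12 with h = 162 mm fixed  ⇒  b = (12I/h)^(1/3) = 90.0 mm

b ≈ 90.0 mm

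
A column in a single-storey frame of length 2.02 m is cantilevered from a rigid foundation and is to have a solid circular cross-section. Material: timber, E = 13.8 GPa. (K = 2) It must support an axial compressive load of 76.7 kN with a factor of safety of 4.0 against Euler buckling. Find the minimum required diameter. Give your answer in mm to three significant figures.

Required P_cr = n·P = 4.0 × 76.7 = 306.8 kN
L_e = K·L = 2 × 2.02 = 4.040 m
Required I = P_cr·L_e²/(π²E) = 3.068×10^5 × 4.040² / (π² × 1.38×10^10) = 3.677×10^-5 m⁴
I_req = 3.677×10^7 mm⁴
Solid circle: I = πd⁴/64  ⇒  d = (64I/π)^(1/4) = (64×3.677×10^7/π)^(1/4) = 165 mm

d ≈ 165 mm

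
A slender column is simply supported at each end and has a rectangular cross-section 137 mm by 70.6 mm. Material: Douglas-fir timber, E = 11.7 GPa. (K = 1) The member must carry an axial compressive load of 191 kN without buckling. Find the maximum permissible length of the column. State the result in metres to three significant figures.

L_max ≈ 1.56 m

Buckling occurs about the weak axis: I_min = h·b³/12 with b = 70.6 mm (the shorter side).
I_min = 137×70.6³/12 = 4.017×10^6 mm⁴
I = 4.017×10^-6 m⁴
At the buckling limit P_cr = P = 1.910×10^5 N
From P_cr = π²EI/(K·L)²:  L = (1/K)·√(π²EI/P_cr) = (1/1)·√(π²×1.17×10^10×4.017×10^-6/1.910×10^5)
L = 1.56 m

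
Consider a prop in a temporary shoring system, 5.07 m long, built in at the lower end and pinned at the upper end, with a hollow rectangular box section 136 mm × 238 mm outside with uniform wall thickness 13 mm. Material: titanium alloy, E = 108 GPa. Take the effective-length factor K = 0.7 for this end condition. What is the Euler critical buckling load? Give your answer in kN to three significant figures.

Inner dimensions: h_i = 238 − 2×13 = 212.0 mm, b_i = 136 − 2×13 = 110.0 mm
Weak-axis I_min = (h_o·b_o³ − h_i·b_i³)/12 with b_o = 136, b_i = 110.0 mm (shorter outer/inner sides).
I_min = (238×136³ − 212.0×110.0³)/12 = 2.638×10^7 mm⁴
I = 2.638×10^7 mm⁴ = 2.638×10^-5 m⁴
Effective length L_e = K·L = 0.7 × 5.07 = 3.549 m
P_cr = π²EI / L_e² = π² × 108×10⁹ × 2.638×10^-5 / 3.549² = 2.232×10^6 N

P_cr ≈ 2230 kN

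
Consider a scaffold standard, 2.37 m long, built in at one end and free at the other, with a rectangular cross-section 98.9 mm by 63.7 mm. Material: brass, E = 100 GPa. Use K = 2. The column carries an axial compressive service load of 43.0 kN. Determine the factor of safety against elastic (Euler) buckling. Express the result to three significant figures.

n ≈ 2.18

Buckling occurs about the weak axis: I_min = h·b³/12 with b = 63.7 mm (the shorter side).
I_min = 98.9×63.7³/12 = 2.130×10^6 mm⁴
I = 2.130×10^6 mm⁴ = 2.130×10^-6 m⁴
Effective length L_e = K·L = 2 × 2.37 = 4.740 m
P_cr = π²EI / L_e² = π² × 100×10⁹ × 2.130×10^-6 / 4.740² = 9.358×10^4 N
Factor of safety n = P_cr / P = 93.579 / 43.0 = 2.18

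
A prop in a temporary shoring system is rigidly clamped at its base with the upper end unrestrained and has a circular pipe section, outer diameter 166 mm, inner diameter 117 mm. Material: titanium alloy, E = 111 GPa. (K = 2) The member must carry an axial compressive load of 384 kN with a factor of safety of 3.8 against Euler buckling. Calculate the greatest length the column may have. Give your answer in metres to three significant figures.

d_o = 166 mm, d_i = 117 mm
I = π(d_o⁴ − d_i⁴)/64 = π(166⁴ − 117.0⁴)/64 = 2.808×10^7 mm⁴
I = 2.808×10^-5 m⁴
Required critical load P_cr = n·P = 3.8 × 384 = 1459 kN = 1.459×10^6 N
From P_cr = π²EI/(K·L)²:  L = (1/K)·√(π²EI/P_cr) = (1/2)·√(π²×1.11×10^11×2.808×10^-5/1.459×10^6)
L = 2.30 m

L_max ≈ 2.30 m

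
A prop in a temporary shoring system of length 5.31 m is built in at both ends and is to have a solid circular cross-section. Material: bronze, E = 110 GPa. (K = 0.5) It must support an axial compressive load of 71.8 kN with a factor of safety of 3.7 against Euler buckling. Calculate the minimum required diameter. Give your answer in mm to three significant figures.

d ≈ 77.0 mm

Required P_cr = n·P = 3.7 × 71.8 = 265.7 kN
L_e = K·L = 0.5 × 5.31 = 2.655 m
Required I = P_cr·L_e²/(π²E) = 2.657×10^5 × 2.655² / (π² × 1.10×10^11) = 1.725×10^-6 m⁴
I_req = 1.725×10^6 mm⁴
Solid circle: I = πd⁴/64  ⇒  d = (64I/π)^(1/4) = (64×1.725×10^6/π)^(1/4) = 77.0 mm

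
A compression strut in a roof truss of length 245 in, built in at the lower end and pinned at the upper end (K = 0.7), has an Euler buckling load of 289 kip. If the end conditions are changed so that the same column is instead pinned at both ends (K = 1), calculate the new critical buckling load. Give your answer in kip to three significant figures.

P_cr ≈ 142 kip

P_cr ∝ 1/K², so P_cr,new = P_cr,old × (K_old/K_new)² = 289 × (0.7/1)²
= 289 × 0.4900 = 142 kip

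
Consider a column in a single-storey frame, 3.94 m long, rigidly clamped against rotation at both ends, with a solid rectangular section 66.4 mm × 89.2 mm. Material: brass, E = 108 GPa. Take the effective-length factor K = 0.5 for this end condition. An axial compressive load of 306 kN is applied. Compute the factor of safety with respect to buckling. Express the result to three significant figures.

n ≈ 1.95

Buckling occurs about the weak axis: I_min = h·b³/12 with b = 66.4 mm (the shorter side).
I_min = 89.2×66.4³/12 = 2.176×10^6 mm⁴
I = 2.176×10^6 mm⁴ = 2.176×10^-6 m⁴
Effective length L_e = K·L = 0.5 × 3.94 = 1.970 m
P_cr = π²EI / L_e² = π² × 108×10⁹ × 2.176×10^-6 / 1.970² = 5.977×10^5 N
Factor of safety n = P_cr / P = 597.69 / 306 = 1.95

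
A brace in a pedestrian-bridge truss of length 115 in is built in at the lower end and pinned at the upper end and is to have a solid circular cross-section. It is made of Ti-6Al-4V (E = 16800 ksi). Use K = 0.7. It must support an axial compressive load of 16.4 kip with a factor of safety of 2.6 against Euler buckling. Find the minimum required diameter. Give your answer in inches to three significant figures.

Required P_cr = n·P = 2.6 × 16.4 = 42.64 kip
L_e = K·L = 0.7 × 115 = 80.50 in
Required I = P_cr·L_e²/(π²E) = 4.264×10^4 × 80.50² / (π² × 1.68×10^7) = 1.666 in⁴
Solid circle: I = πd⁴/64  ⇒  d = (64I/π)^(1/4) = (64×1.666/π)^(1/4) = 2.41 in

d ≈ 2.41 in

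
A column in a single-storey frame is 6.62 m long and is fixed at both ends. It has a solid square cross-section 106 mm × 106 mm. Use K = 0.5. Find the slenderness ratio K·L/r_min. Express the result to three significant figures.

λ ≈ 108

For a square r = a/√12 = 106/√12 = 30.60 mm
L_e = K·L = 0.5 × 6.62 m = 3.310 m = 3310.0 mm
λ = L_e / r_min = 3310.0 / 30.60 = 108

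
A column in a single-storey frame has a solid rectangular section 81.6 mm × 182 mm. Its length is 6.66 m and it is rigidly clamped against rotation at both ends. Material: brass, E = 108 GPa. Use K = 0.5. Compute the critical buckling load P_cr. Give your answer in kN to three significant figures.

P_cr ≈ 792 kN

Buckling occurs about the weak axis: I_min = h·b³/12 with b = 81.6 mm (the shorter side).
I_min = 182×81.6³/12 = 8.241×10^6 mm⁴
I = 8.241×10^6 mm⁴ = 8.241×10^-6 m⁴
Effective length L_e = K·L = 0.5 × 6.66 = 3.330 m
P_cr = π²EI / L_e² = π² × 108×10⁹ × 8.241×10^-6 / 3.330² = 7.921×10^5 N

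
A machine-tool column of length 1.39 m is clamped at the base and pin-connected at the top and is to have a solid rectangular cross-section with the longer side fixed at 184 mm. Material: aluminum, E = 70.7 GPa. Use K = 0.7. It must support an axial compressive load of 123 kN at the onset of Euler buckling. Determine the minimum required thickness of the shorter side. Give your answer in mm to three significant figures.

L_e = K·L = 0.7 × 1.39 = 0.9730 m
Required I = P_cr·L_e²/(π²E) = 1.230×10^5 × 0.9730² / (π² × 7.07×10^10) = 1.669×10^-7 m⁴
I_req = 1.669×10^5 mm⁴
Rectangle, weak axis: I_min = h·b³/12 with h = 184 mm fixed  ⇒  b = (12I/h)^(1/3) = 22.2 mm

b ≈ 22.2 mm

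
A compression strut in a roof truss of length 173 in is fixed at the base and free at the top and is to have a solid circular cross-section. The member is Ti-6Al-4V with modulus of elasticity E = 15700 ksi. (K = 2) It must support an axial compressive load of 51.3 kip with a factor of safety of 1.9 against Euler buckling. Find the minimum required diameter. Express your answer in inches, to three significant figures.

Required P_cr = n·P = 1.9 × 51.3 = 97.47 kip
L_e = K·L = 2 × 173 = 346.0 in
Required I = P_cr·L_e²/(π²E) = 9.747×10^4 × 346.0² / (π² × 1.57×10^7) = 75.30 in⁴
Solid circle: I = πd⁴/64  ⇒  d = (64I/π)^(1/4) = (64×75.30/π)^(1/4) = 6.26 in

d ≈ 6.26 in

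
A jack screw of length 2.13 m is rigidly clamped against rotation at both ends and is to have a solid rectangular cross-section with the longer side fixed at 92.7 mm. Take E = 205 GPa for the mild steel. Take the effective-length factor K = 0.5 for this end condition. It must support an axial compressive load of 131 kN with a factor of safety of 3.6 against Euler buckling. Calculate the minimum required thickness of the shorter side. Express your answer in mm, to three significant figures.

b ≈ 32.5 mm

Required P_cr = n·P = 3.6 × 131 = 471.6 kN
L_e = K·L = 0.5 × 2.13 = 1.065 m
Required I = P_cr·L_e²/(π²E) = 4.716×10^5 × 1.065² / (π² × 2.05×10^11) = 2.644×10^-7 m⁴
I_req = 2.644×10^5 mm⁴
Rectangle, weak axis: I_min = h·b³/12 with h = 92.7 mm fixed  ⇒  b = (12I/h)^(1/3) = 32.5 mm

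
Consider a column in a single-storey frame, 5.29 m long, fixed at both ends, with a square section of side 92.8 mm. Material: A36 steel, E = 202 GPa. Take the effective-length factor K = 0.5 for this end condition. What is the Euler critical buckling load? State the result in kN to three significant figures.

P_cr ≈ 1760 kN

I = a⁴/12 = 92.8⁴/12 = 6.180×10^6 mm⁴
I = 6.180×10^6 mm⁴ = 6.180×10^-6 m⁴
Effective length L_e = K·L = 0.5 × 5.29 = 2.645 m
P_cr = π²EI / L_e² = π² × 202×10⁹ × 6.180×10^-6 / 2.645² = 1.761×10^6 N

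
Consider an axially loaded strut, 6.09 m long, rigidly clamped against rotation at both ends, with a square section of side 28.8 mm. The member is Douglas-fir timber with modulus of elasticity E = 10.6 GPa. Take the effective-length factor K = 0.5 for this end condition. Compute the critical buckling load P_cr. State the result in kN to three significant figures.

I = a⁴/12 = 28.8⁴/12 = 5.733×10^4 mm⁴
I = 5.733×10^4 mm⁴ = 5.733×10^-8 m⁴
Effective length L_e = K·L = 0.5 × 6.09 = 3.045 m
P_cr = π²EI / L_e² = π² × 10.6×10⁹ × 5.733×10^-8 / 3.045² = 646.9 N

P_cr ≈ 0.647 kN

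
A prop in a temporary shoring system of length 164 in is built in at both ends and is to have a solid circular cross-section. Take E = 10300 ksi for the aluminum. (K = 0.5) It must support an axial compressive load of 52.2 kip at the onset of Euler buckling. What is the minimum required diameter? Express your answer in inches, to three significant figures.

d ≈ 2.90 in

L_e = K·L = 0.5 × 164 = 82.00 in
Required I = P_cr·L_e²/(π²E) = 5.220×10^4 × 82.00² / (π² × 1.03×10^7) = 3.453 in⁴
Solid circle: I = πd⁴/64  ⇒  d = (64I/π)^(1/4) = (64×3.453/π)^(1/4) = 2.90 in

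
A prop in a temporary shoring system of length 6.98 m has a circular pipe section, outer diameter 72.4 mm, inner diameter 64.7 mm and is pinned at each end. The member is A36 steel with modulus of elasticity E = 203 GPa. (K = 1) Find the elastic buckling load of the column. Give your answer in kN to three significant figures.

d_o = 72.4 mm, d_i = 64.7 mm
I = π(d_o⁴ − d_i⁴)/64 = π(72.4⁴ − 64.70⁴)/64 = 4.886×10^5 mm⁴
I = 4.886×10^5 mm⁴ = 4.886×10^-7 m⁴
Effective length L_e = K·L = 1 × 6.98 = 6.980 m
P_cr = π²EI / L_e² = π² × 203×10⁹ × 4.886×10^-7 / 6.980² = 2.009×10^4 N

P_cr ≈ 20.1 kN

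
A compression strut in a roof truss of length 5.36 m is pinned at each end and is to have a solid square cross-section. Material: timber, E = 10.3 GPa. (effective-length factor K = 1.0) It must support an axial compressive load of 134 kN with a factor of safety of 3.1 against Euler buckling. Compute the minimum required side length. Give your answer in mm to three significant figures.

Required P_cr = n·P = 3.1 × 134 = 415.4 kN
L_e = K·L = 1 × 5.36 = 5.360 m
Required I = P_cr·L_e²/(π²E) = 4.154×10^5 × 5.360² / (π² × 1.03×10^10) = 1.174×10^-4 m⁴
I_req = 1.174×10^8 mm⁴
Solid square: I = a⁴/12  ⇒  a = (12I)^(1/4) = (12×1.174×10^8)^(1/4) = 194 mm

a ≈ 194 mm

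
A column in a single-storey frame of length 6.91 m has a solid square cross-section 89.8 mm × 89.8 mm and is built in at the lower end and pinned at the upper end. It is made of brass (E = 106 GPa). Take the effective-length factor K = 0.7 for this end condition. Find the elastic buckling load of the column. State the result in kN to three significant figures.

P_cr ≈ 242 kN

I = a⁴/12 = 89.8⁴/12 = 5.419×10^6 mm⁴
I = 5.419×10^6 mm⁴ = 5.419×10^-6 m⁴
Effective length L_e = K·L = 0.7 × 6.91 = 4.837 m
P_cr = π²EI / L_e² = π² × 106×10⁹ × 5.419×10^-6 / 4.837² = 2.423×10^5 N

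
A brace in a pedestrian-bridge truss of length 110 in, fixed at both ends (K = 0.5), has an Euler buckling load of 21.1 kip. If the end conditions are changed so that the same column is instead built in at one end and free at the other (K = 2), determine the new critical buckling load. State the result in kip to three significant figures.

P_cr ∝ 1/K², so P_cr,new = P_cr,old × (K_old/K_new)² = 21.1 × (0.5/2)²
= 21.1 × 0.06250 = 1.32 kip

P_cr ≈ 1.32 kip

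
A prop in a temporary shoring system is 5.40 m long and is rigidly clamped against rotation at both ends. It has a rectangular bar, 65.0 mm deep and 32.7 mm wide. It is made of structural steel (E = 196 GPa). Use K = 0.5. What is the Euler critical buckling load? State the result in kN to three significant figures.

P_cr ≈ 50.3 kN

Buckling occurs about the weak axis: I_min = h·b³/12 with b = 32.7 mm (the shorter side).
I_min = 65.0×32.7³/12 = 1.894×10^5 mm⁴
I = 1.894×10^5 mm⁴ = 1.894×10^-7 m⁴
Effective length L_e = K·L = 0.5 × 5.40 = 2.700 m
P_cr = π²EI / L_e² = π² × 196×10⁹ × 1.894×10^-7 / 2.700² = 5.026×10^4 N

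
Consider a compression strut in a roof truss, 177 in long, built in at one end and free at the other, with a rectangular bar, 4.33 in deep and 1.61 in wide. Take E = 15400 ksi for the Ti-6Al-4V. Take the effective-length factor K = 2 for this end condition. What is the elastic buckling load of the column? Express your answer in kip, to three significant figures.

Buckling occurs about the weak axis: I_min = h·b³/12 with b = 1.61 in (the shorter side).
I_min = 4.33×1.61³/12 = 1.506 in⁴
Effective length L_e = K·L = 2 × 177 = 354.0 in
P_cr = π²EI / L_e² = π² × 15400×10³ × 1.506 / 354.0² = 1.826×10^3 lb

P_cr ≈ 1.83 kip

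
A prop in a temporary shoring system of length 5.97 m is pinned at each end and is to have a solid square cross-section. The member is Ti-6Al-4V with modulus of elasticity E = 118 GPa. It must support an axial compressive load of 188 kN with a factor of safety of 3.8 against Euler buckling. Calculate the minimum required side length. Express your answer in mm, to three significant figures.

Required P_cr = n·P = 3.8 × 188 = 714.4 kN
L_e = K·L = 1 × 5.97 = 5.970 m
Required I = P_cr·L_e²/(π²E) = 7.144×10^5 × 5.970² / (π² × 1.18×10^11) = 2.186×10^-5 m⁴
I_req = 2.186×10^7 mm⁴
Solid square: I = a⁴/12  ⇒  a = (12I)^(1/4) = (12×2.186×10^7)^(1/4) = 127 mm

a ≈ 127 mm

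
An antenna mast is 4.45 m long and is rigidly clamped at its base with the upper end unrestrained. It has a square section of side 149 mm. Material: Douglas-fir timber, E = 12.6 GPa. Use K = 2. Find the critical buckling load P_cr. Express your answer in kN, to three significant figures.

I = a⁴/12 = 149⁴/12 = 4.107×10^7 mm⁴
I = 4.107×10^7 mm⁴ = 4.107×10^-5 m⁴
Effective length L_e = K·L = 2 × 4.45 = 8.900 m
P_cr = π²EI / L_e² = π² × 12.6×10⁹ × 4.107×10^-5 / 8.900² = 6.448×10^4 N

P_cr ≈ 64.5 kN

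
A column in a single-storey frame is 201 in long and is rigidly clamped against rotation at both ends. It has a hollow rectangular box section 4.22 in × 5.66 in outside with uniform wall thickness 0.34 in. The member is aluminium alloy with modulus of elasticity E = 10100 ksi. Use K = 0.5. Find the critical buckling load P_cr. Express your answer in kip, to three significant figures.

Inner dimensions: h_i = 5.66 − 2×0.34 = 4.980 in, b_i = 4.22 − 2×0.34 = 3.540 in
Weak-axis I_min = (h_o·b_o³ − h_i·b_i³)/12 with b_o = 4.22, b_i = 3.540 in (shorter outer/inner sides).
I_min = (5.66×4.22³ − 4.980×3.540³)/12 = 17.04 in⁴
Effective length L_e = K·L = 0.5 × 201 = 100.5 in
P_cr = π²EI / L_e² = π² × 10100×10³ × 17.04 / 100.5² = 1.681×10^5 lb

P_cr ≈ 168 kip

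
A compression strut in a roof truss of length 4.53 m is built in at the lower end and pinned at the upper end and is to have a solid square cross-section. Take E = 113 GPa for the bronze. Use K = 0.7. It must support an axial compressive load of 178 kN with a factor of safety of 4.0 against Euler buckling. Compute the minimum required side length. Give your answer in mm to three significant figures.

Required P_cr = n·P = 4.0 × 178 = 712.0 kN
L_e = K·L = 0.7 × 4.53 = 3.171 m
Required I = P_cr·L_e²/(π²E) = 7.120×10^5 × 3.171² / (π² × 1.13×10^11) = 6.419×10^-6 m⁴
I_req = 6.419×10^6 mm⁴
Solid square: I = a⁴/12  ⇒  a = (12I)^(1/4) = (12×6.419×10^6)^(1/4) = 93.7 mm

a ≈ 93.7 mm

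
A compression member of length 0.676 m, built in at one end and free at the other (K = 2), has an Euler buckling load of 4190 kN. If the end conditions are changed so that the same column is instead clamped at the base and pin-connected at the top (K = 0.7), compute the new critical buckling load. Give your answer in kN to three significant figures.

P_cr ≈ 34200 kN

P_cr ∝ 1/K², so P_cr,new = P_cr,old × (K_old/K_new)² = 4190 × (2/0.7)²
= 4190 × 8.163 = 34200 kN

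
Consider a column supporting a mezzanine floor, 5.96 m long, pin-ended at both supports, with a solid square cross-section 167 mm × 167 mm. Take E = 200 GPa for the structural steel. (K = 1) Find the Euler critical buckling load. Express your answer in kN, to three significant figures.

I = a⁴/12 = 167⁴/12 = 6.482×10^7 mm⁴
I = 6.482×10^7 mm⁴ = 6.482×10^-5 m⁴
Effective length L_e = K·L = 1 × 5.96 = 5.960 m
P_cr = π²EI / L_e² = π² × 200×10⁹ × 6.482×10^-5 / 5.960² = 3.602×10^6 N

P_cr ≈ 3600 kN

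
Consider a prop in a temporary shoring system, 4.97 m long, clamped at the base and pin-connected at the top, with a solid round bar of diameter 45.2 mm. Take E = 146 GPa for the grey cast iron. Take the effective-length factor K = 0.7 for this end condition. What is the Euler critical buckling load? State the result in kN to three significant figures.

P_cr ≈ 24.4 kN

I = πd⁴/64 = π×45.2⁴/64 = 2.049×10^5 mm⁴
I = 2.049×10^5 mm⁴ = 2.049×10^-7 m⁴
Effective length L_e = K·L = 0.7 × 4.97 = 3.479 m
P_cr = π²EI / L_e² = π² × 146×10⁹ × 2.049×10^-7 / 3.479² = 2.439×10^4 N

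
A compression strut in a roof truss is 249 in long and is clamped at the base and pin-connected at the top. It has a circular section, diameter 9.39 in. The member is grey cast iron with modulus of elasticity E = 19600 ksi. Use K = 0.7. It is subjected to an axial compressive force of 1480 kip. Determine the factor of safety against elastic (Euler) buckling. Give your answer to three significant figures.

I = πd⁴/64 = π×9.39⁴/64 = 381.6 in⁴
Effective length L_e = K·L = 0.7 × 249 = 174.3 in
P_cr = π²EI / L_e² = π² × 19600×10³ × 381.6 / 174.3² = 2.430×10^6 lb
Factor of safety n = P_cr / P = 2429.9 / 1480 = 1.64

n ≈ 1.64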